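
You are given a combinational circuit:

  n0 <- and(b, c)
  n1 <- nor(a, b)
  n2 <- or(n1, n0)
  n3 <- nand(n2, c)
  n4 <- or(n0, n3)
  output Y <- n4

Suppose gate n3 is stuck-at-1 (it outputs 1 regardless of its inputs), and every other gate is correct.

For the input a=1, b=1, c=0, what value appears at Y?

Propagate with n3 forced: n0=0, n1=0, n2=0, n3=1 [stuck-at-1], n4=1.
So Y = 1. (Same as the fault-free value — the fault is masked on this input.)

1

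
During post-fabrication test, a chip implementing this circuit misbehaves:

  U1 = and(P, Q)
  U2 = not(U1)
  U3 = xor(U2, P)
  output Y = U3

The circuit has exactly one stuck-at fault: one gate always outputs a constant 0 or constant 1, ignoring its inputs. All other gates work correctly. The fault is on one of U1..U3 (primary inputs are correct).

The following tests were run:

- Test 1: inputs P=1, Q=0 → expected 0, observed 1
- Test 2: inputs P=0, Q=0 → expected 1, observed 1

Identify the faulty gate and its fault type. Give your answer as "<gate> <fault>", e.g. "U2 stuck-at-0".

U3 stuck-at-1

Fault-free values for test 1 (P=1, Q=0): U1=0, U2=1, U3=0, giving Y=0. Observed 1.
Test 1: faults giving observed 1 are {U1 stuck-at-1, U2 stuck-at-0, U3 stuck-at-1}.
Test 2 (P=0, Q=0): fault-free U1=0, U2=1, U3=1 → 1; observed 1. Eliminates U1 stuck-at-1, U2 stuck-at-0.
Only U3 stuck-at-1 is consistent with every test.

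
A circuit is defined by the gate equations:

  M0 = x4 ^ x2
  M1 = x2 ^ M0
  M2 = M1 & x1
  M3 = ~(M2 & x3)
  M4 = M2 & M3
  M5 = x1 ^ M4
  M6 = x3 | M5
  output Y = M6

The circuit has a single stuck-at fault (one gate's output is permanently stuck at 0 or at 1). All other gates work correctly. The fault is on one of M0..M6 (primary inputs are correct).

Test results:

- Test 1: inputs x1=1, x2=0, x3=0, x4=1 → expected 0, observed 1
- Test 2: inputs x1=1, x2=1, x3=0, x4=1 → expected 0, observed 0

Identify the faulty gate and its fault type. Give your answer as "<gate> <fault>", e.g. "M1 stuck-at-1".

Fault-free values for test 1 (x1=1, x2=0, x3=0, x4=1): M0=1, M1=1, M2=1, M3=1, M4=1, M5=0, M6=0, giving Y=0. Observed 1.
Test 1: faults giving observed 1 are {M0 stuck-at-0, M1 stuck-at-0, M2 stuck-at-0, M3 stuck-at-0, M4 stuck-at-0, M5 stuck-at-1, M6 stuck-at-1}.
Test 2 (x1=1, x2=1, x3=0, x4=1): fault-free M0=0, M1=1, M2=1, M3=1, M4=1, M5=0, M6=0 → 0; observed 0. Eliminates M1 stuck-at-0, M2 stuck-at-0, M3 stuck-at-0, M4 stuck-at-0, M5 stuck-at-1, M6 stuck-at-1.
Only M0 stuck-at-0 is consistent with every test.

M0 stuck-at-0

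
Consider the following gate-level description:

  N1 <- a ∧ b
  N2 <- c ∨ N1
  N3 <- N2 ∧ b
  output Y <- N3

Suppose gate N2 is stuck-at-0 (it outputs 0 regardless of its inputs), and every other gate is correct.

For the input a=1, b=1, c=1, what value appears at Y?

Propagate with N2 forced: N1=1, N2=0 [stuck-at-0], N3=0.
So Y = 0. (Without the fault it would be 1.)

0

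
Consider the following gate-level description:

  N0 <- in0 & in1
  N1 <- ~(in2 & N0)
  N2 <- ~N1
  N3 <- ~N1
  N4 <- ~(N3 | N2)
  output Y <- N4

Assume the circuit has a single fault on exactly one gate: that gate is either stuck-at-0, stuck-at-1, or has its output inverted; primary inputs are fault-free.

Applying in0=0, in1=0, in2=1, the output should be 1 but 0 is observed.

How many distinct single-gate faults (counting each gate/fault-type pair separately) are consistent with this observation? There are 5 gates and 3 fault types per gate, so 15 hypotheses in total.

Fault-free: N0=0, N1=1, N2=0, N3=0, N4=1 → 1. Observed 0.
  N0: stuck-at-1, inverted output ✓; others ✗
  N1: stuck-at-0, inverted output ✓; others ✗
  N2: stuck-at-1, inverted output ✓; others ✗
  N3: stuck-at-1, inverted output ✓; others ✗
  N4: stuck-at-0, inverted output ✓; others ✗
Consistent faults: {N0 stuck-at-1, N0 inverted output, N1 stuck-at-0, N1 inverted output, N2 stuck-at-1, N2 inverted output, N3 stuck-at-1, N3 inverted output, N4 stuck-at-0, N4 inverted output} — 10 in all.

10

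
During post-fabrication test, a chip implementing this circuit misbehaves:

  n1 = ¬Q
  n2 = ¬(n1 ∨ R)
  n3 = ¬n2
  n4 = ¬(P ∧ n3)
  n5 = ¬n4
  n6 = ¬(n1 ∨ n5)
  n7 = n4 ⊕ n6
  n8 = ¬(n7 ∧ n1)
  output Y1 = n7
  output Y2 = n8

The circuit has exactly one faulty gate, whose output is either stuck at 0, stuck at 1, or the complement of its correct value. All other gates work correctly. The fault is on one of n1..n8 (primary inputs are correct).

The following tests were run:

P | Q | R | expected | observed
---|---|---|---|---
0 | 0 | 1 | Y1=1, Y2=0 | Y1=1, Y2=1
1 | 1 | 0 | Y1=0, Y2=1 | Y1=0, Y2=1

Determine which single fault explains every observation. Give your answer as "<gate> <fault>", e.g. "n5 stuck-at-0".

n8 stuck-at-1

Fault-free values for test 1 (P=0, Q=0, R=1): n1=1, n2=0, n3=1, n4=1, n5=0, n6=0, n7=1, n8=0, giving Y1=1, Y2=0. Observed Y1=1, Y2=1.
Test 1: faults giving observed Y1=1, Y2=1 are {n8 stuck-at-1, n8 inverted output}.
Test 2 (P=1, Q=1, R=0): fault-free n1=0, n2=1, n3=0, n4=1, n5=0, n6=1, n7=0, n8=1 → Y1=0, Y2=1; observed Y1=0, Y2=1. Eliminates n8 inverted output.
Only n8 stuck-at-1 is consistent with every test.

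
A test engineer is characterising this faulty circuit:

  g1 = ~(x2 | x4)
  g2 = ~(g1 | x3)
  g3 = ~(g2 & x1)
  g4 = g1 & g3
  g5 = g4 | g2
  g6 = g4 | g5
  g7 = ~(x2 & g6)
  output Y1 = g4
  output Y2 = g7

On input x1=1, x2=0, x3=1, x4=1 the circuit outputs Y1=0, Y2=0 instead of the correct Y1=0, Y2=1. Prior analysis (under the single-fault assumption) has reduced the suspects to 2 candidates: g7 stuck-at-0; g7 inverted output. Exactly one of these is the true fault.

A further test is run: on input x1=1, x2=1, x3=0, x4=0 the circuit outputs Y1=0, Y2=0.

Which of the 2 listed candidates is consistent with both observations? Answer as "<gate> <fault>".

Evaluate each candidate on input x1=1, x2=1, x3=0, x4=0:
  g7 stuck-at-0: g1=0, g2=1, g3=0, g4=0, g5=1, g6=1, g7=0 [stuck-at-0] → Y1=0, Y2=0 — matches
  g7 inverted output: g1=0, g2=1, g3=0, g4=0, g5=1, g6=1, g7=1 [inverted output] → Y1=0, Y2=1 — eliminated
Only g7 stuck-at-0 reproduces the observed Y1=0, Y2=0.

g7 stuck-at-0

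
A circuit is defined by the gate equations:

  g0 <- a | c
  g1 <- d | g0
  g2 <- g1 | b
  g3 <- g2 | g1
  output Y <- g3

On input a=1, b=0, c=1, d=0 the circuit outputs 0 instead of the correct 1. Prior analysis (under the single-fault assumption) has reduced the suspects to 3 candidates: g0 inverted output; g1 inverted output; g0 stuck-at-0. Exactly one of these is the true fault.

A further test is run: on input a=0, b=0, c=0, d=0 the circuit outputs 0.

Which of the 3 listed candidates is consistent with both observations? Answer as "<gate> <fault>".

Evaluate each candidate on input a=0, b=0, c=0, d=0:
  g0 inverted output: g0=1 [inverted output], g1=1, g2=1, g3=1 → 1 — eliminated
  g1 inverted output: g0=0, g1=1 [inverted output], g2=1, g3=1 → 1 — eliminated
  g0 stuck-at-0: g0=0 [stuck-at-0], g1=0, g2=0, g3=0 → 0 — matches
Only g0 stuck-at-0 reproduces the observed 0.

g0 stuck-at-0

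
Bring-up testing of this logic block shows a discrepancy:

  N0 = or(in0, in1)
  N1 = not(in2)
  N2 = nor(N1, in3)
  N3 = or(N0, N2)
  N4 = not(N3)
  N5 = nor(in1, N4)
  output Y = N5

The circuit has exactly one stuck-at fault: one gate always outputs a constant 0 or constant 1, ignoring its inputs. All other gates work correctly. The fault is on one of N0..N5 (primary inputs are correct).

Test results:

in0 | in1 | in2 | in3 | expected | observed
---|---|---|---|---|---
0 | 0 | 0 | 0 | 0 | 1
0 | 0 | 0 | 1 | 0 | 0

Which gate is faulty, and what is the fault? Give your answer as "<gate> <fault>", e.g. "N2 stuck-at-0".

Fault-free values for test 1 (in0=0, in1=0, in2=0, in3=0): N0=0, N1=1, N2=0, N3=0, N4=1, N5=0, giving Y=0. Observed 1.
Test 1: faults giving observed 1 are {N0 stuck-at-1, N1 stuck-at-0, N2 stuck-at-1, N3 stuck-at-1, N4 stuck-at-0, N5 stuck-at-1}.
Test 2 (in0=0, in1=0, in2=0, in3=1): fault-free N0=0, N1=1, N2=0, N3=0, N4=1, N5=0 → 0; observed 0. Eliminates N0 stuck-at-1, N2 stuck-at-1, N3 stuck-at-1, N4 stuck-at-0, N5 stuck-at-1.
Only N1 stuck-at-0 is consistent with every test.

N1 stuck-at-0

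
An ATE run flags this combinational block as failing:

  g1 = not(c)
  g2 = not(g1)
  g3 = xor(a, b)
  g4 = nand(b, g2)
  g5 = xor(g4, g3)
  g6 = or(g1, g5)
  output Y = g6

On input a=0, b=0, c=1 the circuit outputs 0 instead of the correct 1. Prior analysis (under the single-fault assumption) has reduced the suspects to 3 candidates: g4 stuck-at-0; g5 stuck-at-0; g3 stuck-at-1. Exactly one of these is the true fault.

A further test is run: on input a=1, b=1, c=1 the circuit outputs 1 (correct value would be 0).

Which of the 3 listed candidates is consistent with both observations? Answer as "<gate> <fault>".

Evaluate each candidate on input a=1, b=1, c=1:
  g4 stuck-at-0: g1=0, g2=1, g3=0, g4=0 [stuck-at-0], g5=0, g6=0 → 0 — eliminated
  g5 stuck-at-0: g1=0, g2=1, g3=0, g4=0, g5=0 [stuck-at-0], g6=0 → 0 — eliminated
  g3 stuck-at-1: g1=0, g2=1, g3=1 [stuck-at-1], g4=0, g5=1, g6=1 → 1 — matches
Only g3 stuck-at-1 reproduces the observed 1.

g3 stuck-at-1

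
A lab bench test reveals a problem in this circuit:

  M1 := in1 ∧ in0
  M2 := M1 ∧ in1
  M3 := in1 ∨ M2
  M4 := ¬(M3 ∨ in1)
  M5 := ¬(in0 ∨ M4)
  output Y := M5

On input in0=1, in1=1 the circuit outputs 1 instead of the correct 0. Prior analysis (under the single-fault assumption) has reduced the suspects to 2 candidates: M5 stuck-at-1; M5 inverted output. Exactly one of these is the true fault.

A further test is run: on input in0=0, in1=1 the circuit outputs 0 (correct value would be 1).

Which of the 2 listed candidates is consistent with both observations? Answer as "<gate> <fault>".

M5 inverted output

Evaluate each candidate on input in0=0, in1=1:
  M5 stuck-at-1: M1=0, M2=0, M3=1, M4=0, M5=1 [stuck-at-1] → 1 — eliminated
  M5 inverted output: M1=0, M2=0, M3=1, M4=0, M5=0 [inverted output] → 0 — matches
Only M5 inverted output reproduces the observed 0.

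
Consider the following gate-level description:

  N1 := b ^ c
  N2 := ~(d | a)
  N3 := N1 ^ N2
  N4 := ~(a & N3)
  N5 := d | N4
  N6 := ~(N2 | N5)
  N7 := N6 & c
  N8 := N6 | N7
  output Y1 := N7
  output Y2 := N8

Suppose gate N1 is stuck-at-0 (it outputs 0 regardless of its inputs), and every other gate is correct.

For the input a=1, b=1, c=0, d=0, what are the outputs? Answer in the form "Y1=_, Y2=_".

Y1=0, Y2=0

Propagate with N1 forced: N1=0 [stuck-at-0], N2=0, N3=0, N4=1, N5=1, N6=0, N7=0, N8=0.
So the outputs are Y1=0, Y2=0. (Without the fault they would be Y1=0, Y2=1.)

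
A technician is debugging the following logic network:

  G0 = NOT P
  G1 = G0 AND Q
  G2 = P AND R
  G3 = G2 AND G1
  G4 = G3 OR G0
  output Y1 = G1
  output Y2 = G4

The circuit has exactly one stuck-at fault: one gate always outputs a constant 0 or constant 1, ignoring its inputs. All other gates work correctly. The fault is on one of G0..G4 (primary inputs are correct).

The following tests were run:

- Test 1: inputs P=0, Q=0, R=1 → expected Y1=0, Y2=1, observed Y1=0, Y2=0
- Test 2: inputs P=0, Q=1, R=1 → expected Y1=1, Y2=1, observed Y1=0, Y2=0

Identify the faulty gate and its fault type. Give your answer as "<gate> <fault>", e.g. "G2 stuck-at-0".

Fault-free values for test 1 (P=0, Q=0, R=1): G0=1, G1=0, G2=0, G3=0, G4=1, giving Y1=0, Y2=1. Observed Y1=0, Y2=0.
Test 1: faults giving observed Y1=0, Y2=0 are {G0 stuck-at-0, G4 stuck-at-0}.
Test 2 (P=0, Q=1, R=1): fault-free G0=1, G1=1, G2=0, G3=0, G4=1 → Y1=1, Y2=1; observed Y1=0, Y2=0. Eliminates G4 stuck-at-0.
Only G0 stuck-at-0 is consistent with every test.

G0 stuck-at-0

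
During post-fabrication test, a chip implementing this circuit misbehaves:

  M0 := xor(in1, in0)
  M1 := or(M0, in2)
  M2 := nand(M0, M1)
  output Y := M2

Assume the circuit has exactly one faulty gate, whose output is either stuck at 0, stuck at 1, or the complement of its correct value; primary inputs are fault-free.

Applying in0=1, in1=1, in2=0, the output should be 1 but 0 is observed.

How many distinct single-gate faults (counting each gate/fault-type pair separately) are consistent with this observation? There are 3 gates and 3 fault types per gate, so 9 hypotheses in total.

4

Fault-free: M0=0, M1=0, M2=1 → 1. Observed 0.
  M0 stuck-at-0: output 1 ✗
  M0 stuck-at-1: output 0 ✓
  M0 inverted output: output 0 ✓
  M1 stuck-at-0: output 1 ✗
  M1 stuck-at-1: output 1 ✗
  M1 inverted output: output 1 ✗
  M2 stuck-at-0: output 0 ✓
  M2 stuck-at-1: output 1 ✗
  M2 inverted output: output 0 ✓
Consistent faults: {M0 stuck-at-1, M0 inverted output, M2 stuck-at-0, M2 inverted output} — 4 in all.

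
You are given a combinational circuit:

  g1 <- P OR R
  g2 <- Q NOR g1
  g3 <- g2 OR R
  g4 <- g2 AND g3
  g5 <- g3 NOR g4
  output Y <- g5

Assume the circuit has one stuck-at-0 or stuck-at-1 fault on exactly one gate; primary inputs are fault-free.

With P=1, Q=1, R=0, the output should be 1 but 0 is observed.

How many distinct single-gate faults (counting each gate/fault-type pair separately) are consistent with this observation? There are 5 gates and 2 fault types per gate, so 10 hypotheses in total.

4

Fault-free: g1=1, g2=0, g3=0, g4=0, g5=1 → 1. Observed 0.
  g1 stuck-at-0: output 1 ✗
  g1 stuck-at-1: output 1 ✗
  g2 stuck-at-0: output 1 ✗
  g2 stuck-at-1: output 0 ✓
  g3 stuck-at-0: output 1 ✗
  g3 stuck-at-1: output 0 ✓
  g4 stuck-at-0: output 1 ✗
  g4 stuck-at-1: output 0 ✓
  g5 stuck-at-0: output 0 ✓
  g5 stuck-at-1: output 1 ✗
Consistent faults: {g2 stuck-at-1, g3 stuck-at-1, g4 stuck-at-1, g5 stuck-at-0} — 4 in all.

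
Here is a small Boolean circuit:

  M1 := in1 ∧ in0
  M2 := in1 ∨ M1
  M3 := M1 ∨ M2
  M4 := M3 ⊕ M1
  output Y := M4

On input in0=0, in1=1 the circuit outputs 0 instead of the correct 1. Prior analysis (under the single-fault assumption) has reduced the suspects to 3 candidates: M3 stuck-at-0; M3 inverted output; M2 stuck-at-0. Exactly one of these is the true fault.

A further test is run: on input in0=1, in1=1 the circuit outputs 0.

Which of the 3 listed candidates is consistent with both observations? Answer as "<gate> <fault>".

M2 stuck-at-0

Evaluate each candidate on input in0=1, in1=1:
  M3 stuck-at-0: M1=1, M2=1, M3=0 [stuck-at-0], M4=1 → 1 — eliminated
  M3 inverted output: M1=1, M2=1, M3=0 [inverted output], M4=1 → 1 — eliminated
  M2 stuck-at-0: M1=1, M2=0 [stuck-at-0], M3=1, M4=0 → 0 — matches
Only M2 stuck-at-0 reproduces the observed 0.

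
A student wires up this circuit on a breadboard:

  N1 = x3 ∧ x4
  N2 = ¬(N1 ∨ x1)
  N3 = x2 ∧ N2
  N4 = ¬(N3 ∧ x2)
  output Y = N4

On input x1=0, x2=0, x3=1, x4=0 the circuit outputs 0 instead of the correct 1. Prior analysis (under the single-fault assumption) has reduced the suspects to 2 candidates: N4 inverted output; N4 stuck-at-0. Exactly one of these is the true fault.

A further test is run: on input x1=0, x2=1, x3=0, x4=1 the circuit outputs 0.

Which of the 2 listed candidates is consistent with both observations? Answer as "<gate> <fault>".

N4 stuck-at-0

Evaluate each candidate on input x1=0, x2=1, x3=0, x4=1:
  N4 inverted output: N1=0, N2=1, N3=1, N4=1 [inverted output] → 1 — eliminated
  N4 stuck-at-0: N1=0, N2=1, N3=1, N4=0 [stuck-at-0] → 0 — matches
Only N4 stuck-at-0 reproduces the observed 0.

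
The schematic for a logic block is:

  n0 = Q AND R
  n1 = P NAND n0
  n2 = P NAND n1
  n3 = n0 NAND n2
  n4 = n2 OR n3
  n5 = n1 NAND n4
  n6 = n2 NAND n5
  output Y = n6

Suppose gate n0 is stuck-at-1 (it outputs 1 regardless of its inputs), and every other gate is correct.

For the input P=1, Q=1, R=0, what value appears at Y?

0

Propagate with n0 forced: n0=1 [stuck-at-1], n1=0, n2=1, n3=0, n4=1, n5=1, n6=0.
So Y = 0. (Without the fault it would be 1.)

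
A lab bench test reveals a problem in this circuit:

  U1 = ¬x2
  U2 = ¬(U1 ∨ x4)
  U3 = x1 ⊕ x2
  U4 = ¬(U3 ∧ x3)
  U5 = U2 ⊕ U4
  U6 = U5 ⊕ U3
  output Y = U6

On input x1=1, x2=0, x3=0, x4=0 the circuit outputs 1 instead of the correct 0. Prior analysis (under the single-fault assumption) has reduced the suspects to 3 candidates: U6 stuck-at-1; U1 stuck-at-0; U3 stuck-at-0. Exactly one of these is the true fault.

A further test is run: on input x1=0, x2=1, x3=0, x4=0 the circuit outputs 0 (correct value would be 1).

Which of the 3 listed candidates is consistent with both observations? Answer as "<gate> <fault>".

Evaluate each candidate on input x1=0, x2=1, x3=0, x4=0:
  U6 stuck-at-1: U1=0, U2=1, U3=1, U4=1, U5=0, U6=1 [stuck-at-1] → 1 — eliminated
  U1 stuck-at-0: U1=0 [stuck-at-0], U2=1, U3=1, U4=1, U5=0, U6=1 → 1 — eliminated
  U3 stuck-at-0: U1=0, U2=1, U3=0 [stuck-at-0], U4=1, U5=0, U6=0 → 0 — matches
Only U3 stuck-at-0 reproduces the observed 0.

U3 stuck-at-0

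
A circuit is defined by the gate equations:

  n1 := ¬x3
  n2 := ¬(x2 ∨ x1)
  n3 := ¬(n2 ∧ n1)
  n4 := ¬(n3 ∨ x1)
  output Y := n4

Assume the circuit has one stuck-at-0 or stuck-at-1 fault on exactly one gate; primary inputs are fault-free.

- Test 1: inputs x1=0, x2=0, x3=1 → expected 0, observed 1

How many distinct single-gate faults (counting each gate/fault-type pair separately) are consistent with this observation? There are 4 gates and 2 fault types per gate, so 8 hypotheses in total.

Fault-free: n1=0, n2=1, n3=1, n4=0 → 0. Observed 1.
  n1 stuck-at-0: output 0 ✗
  n1 stuck-at-1: output 1 ✓
  n2 stuck-at-0: output 0 ✗
  n2 stuck-at-1: output 0 ✗
  n3 stuck-at-0: output 1 ✓
  n3 stuck-at-1: output 0 ✗
  n4 stuck-at-0: output 0 ✗
  n4 stuck-at-1: output 1 ✓
Consistent faults: {n1 stuck-at-1, n3 stuck-at-0, n4 stuck-at-1} — 3 in all.

3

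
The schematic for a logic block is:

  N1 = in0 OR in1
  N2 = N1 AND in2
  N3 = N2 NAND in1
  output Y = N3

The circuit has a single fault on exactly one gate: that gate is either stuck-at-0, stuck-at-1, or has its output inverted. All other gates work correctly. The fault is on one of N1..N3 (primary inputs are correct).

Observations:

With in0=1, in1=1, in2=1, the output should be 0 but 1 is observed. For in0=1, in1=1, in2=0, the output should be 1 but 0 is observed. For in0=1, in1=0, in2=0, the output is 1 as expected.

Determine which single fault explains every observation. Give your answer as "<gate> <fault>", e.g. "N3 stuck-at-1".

N2 inverted output

Fault-free values for test 1 (in0=1, in1=1, in2=1): N1=1, N2=1, N3=0, giving Y=0. Observed 1.
Test 1: faults giving observed 1 are {N1 stuck-at-0, N1 inverted output, N2 stuck-at-0, N2 inverted output, N3 stuck-at-1, N3 inverted output}.
Test 2 (in0=1, in1=1, in2=0): fault-free N1=1, N2=0, N3=1 → 1; observed 0. Eliminates N1 stuck-at-0, N1 inverted output, N2 stuck-at-0, N3 stuck-at-1.
Test 3 (in0=1, in1=0, in2=0): fault-free N1=1, N2=0, N3=1 → 1; observed 1. Eliminates N3 inverted output.
Only N2 inverted output is consistent with every test.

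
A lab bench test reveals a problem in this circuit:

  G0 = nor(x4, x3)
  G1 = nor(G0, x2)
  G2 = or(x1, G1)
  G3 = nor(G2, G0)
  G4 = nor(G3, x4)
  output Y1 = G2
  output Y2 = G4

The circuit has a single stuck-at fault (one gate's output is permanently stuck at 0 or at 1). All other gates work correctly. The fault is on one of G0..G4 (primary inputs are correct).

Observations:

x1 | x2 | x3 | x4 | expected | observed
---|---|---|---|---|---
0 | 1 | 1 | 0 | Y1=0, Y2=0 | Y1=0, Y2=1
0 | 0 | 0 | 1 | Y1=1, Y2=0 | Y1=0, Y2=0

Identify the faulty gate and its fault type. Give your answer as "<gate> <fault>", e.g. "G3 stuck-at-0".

Fault-free values for test 1 (x1=0, x2=1, x3=1, x4=0): G0=0, G1=0, G2=0, G3=1, G4=0, giving Y1=0, Y2=0. Observed Y1=0, Y2=1.
Test 1: faults giving observed Y1=0, Y2=1 are {G0 stuck-at-1, G3 stuck-at-0, G4 stuck-at-1}.
Test 2 (x1=0, x2=0, x3=0, x4=1): fault-free G0=0, G1=1, G2=1, G3=0, G4=0 → Y1=1, Y2=0; observed Y1=0, Y2=0. Eliminates G3 stuck-at-0, G4 stuck-at-1.
Only G0 stuck-at-1 is consistent with every test.

G0 stuck-at-1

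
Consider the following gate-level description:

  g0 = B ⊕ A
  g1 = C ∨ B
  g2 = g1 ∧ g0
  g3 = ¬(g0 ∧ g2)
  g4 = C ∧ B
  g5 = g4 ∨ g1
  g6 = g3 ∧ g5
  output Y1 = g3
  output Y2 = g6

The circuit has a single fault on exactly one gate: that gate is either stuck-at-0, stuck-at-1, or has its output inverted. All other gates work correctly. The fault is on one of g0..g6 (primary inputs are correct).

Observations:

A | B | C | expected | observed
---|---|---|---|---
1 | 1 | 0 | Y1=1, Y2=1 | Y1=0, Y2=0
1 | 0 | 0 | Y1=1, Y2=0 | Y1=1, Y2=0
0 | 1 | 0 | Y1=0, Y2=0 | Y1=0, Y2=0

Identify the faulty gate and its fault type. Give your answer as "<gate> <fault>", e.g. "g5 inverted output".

Fault-free values for test 1 (A=1, B=1, C=0): g0=0, g1=1, g2=0, g3=1, g4=0, g5=1, g6=1, giving Y1=1, Y2=1. Observed Y1=0, Y2=0.
Test 1: faults giving observed Y1=0, Y2=0 are {g0 stuck-at-1, g0 inverted output, g3 stuck-at-0, g3 inverted output}.
Test 2 (A=1, B=0, C=0): fault-free g0=1, g1=0, g2=0, g3=1, g4=0, g5=0, g6=0 → Y1=1, Y2=0; observed Y1=1, Y2=0. Eliminates g3 stuck-at-0, g3 inverted output.
Test 3 (A=0, B=1, C=0): fault-free g0=1, g1=1, g2=1, g3=0, g4=0, g5=1, g6=0 → Y1=0, Y2=0; observed Y1=0, Y2=0. Eliminates g0 inverted output.
Only g0 stuck-at-1 is consistent with every test.

g0 stuck-at-1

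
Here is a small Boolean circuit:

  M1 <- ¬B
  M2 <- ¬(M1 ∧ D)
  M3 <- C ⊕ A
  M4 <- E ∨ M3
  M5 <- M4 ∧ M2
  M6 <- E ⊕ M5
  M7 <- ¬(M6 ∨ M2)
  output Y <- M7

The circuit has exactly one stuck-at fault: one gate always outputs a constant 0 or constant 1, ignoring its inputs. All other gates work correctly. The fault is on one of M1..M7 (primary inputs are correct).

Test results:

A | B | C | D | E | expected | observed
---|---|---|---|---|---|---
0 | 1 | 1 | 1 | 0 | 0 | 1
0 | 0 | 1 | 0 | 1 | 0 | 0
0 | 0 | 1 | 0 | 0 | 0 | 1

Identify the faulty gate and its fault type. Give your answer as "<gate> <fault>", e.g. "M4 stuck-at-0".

Fault-free values for test 1 (A=0, B=1, C=1, D=1, E=0): M1=0, M2=1, M3=1, M4=1, M5=1, M6=1, M7=0, giving Y=0. Observed 1.
Test 1: faults giving observed 1 are {M1 stuck-at-1, M2 stuck-at-0, M7 stuck-at-1}.
Test 2 (A=0, B=0, C=1, D=0, E=1): fault-free M1=1, M2=1, M3=1, M4=1, M5=1, M6=0, M7=0 → 0; observed 0. Eliminates M7 stuck-at-1.
Test 3 (A=0, B=0, C=1, D=0, E=0): fault-free M1=1, M2=1, M3=1, M4=1, M5=1, M6=1, M7=0 → 0; observed 1. Eliminates M1 stuck-at-1.
Only M2 stuck-at-0 is consistent with every test.

M2 stuck-at-0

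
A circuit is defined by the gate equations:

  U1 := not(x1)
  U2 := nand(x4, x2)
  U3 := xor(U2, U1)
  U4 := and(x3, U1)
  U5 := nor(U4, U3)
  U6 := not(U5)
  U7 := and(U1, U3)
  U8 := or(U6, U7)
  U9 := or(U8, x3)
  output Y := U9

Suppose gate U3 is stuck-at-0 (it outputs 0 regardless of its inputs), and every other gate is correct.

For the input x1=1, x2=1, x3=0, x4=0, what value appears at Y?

Propagate with U3 forced: U1=0, U2=1, U3=0 [stuck-at-0], U4=0, U5=1, U6=0, U7=0, U8=0, U9=0.
So Y = 0. (Without the fault it would be 1.)

0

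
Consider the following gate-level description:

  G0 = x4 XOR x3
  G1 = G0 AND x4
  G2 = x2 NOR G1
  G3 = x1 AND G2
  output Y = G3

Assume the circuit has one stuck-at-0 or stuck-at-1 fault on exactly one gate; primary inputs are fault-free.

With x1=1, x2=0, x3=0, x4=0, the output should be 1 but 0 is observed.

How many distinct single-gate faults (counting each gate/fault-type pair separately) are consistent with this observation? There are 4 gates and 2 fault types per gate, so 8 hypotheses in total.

3

Fault-free: G0=0, G1=0, G2=1, G3=1 → 1. Observed 0.
  G0 stuck-at-0: output 1 ✗
  G0 stuck-at-1: output 1 ✗
  G1 stuck-at-0: output 1 ✗
  G1 stuck-at-1: output 0 ✓
  G2 stuck-at-0: output 0 ✓
  G2 stuck-at-1: output 1 ✗
  G3 stuck-at-0: output 0 ✓
  G3 stuck-at-1: output 1 ✗
Consistent faults: {G1 stuck-at-1, G2 stuck-at-0, G3 stuck-at-0} — 3 in all.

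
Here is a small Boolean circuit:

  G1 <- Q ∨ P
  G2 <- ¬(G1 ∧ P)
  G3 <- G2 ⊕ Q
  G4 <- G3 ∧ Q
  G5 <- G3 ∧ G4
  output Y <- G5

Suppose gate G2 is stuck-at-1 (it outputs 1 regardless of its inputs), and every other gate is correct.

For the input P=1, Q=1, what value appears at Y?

0

Propagate with G2 forced: G1=1, G2=1 [stuck-at-1], G3=0, G4=0, G5=0.
So Y = 0. (Without the fault it would be 1.)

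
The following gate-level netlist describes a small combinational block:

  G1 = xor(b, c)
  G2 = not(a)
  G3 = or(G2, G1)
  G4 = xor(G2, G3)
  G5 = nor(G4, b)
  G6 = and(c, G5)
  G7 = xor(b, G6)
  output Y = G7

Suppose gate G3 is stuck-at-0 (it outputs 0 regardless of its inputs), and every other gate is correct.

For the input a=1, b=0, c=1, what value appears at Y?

Propagate with G3 forced: G1=1, G2=0, G3=0 [stuck-at-0], G4=0, G5=1, G6=1, G7=1.
So Y = 1. (Without the fault it would be 0.)

1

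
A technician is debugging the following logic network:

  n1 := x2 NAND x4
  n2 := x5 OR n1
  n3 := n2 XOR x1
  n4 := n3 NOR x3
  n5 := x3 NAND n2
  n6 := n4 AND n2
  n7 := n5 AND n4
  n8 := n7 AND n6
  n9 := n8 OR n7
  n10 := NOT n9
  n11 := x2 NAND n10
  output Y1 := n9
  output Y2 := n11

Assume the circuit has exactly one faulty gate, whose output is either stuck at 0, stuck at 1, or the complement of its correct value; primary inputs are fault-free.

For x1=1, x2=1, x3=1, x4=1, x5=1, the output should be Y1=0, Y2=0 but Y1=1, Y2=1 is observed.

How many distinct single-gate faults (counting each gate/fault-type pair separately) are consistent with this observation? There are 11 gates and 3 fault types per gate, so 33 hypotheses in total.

6

Fault-free: n1=0, n2=1, n3=0, n4=0, n5=0, n6=0, n7=0, n8=0, n9=0, n10=1, n11=0 → Y1=0, Y2=0. Observed Y1=1, Y2=1.
  n1: none of the 3 fault types match ✗
  n2: none of the 3 fault types match ✗
  n3: none of the 3 fault types match ✗
  n4: none of the 3 fault types match ✗
  n5: none of the 3 fault types match ✗
  n6: none of the 3 fault types match ✗
  n7: stuck-at-1, inverted output ✓; others ✗
  n8: stuck-at-1, inverted output ✓; others ✗
  n9: stuck-at-1, inverted output ✓; others ✗
  n10: none of the 3 fault types match ✗
  n11: none of the 3 fault types match ✗
Consistent faults: {n7 stuck-at-1, n7 inverted output, n8 stuck-at-1, n8 inverted output, n9 stuck-at-1, n9 inverted output} — 6 in all.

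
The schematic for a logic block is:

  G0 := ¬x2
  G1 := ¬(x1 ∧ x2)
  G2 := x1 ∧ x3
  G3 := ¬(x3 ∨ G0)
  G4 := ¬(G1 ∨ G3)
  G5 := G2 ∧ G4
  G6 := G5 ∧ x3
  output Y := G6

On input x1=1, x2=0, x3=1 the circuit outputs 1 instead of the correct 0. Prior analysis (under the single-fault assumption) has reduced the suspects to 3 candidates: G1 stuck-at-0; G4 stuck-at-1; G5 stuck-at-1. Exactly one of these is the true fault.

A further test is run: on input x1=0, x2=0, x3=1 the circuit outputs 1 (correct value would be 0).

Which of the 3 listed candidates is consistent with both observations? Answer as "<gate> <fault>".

Evaluate each candidate on input x1=0, x2=0, x3=1:
  G1 stuck-at-0: G0=1, G1=0 [stuck-at-0], G2=0, G3=0, G4=1, G5=0, G6=0 → 0 — eliminated
  G4 stuck-at-1: G0=1, G1=1, G2=0, G3=0, G4=1 [stuck-at-1], G5=0, G6=0 → 0 — eliminated
  G5 stuck-at-1: G0=1, G1=1, G2=0, G3=0, G4=0, G5=1 [stuck-at-1], G6=1 → 1 — matches
Only G5 stuck-at-1 reproduces the observed 1.

G5 stuck-at-1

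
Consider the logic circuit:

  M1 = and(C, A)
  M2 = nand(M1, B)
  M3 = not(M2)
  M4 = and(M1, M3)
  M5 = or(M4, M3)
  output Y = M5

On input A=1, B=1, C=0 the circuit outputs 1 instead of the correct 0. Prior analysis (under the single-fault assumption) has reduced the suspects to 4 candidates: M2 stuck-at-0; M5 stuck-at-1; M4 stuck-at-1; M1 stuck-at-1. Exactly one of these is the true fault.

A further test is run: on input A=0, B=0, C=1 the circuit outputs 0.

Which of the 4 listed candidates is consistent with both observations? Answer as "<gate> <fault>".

M1 stuck-at-1

Evaluate each candidate on input A=0, B=0, C=1:
  M2 stuck-at-0: M1=0, M2=0 [stuck-at-0], M3=1, M4=0, M5=1 → 1 — eliminated
  M5 stuck-at-1: M1=0, M2=1, M3=0, M4=0, M5=1 [stuck-at-1] → 1 — eliminated
  M4 stuck-at-1: M1=0, M2=1, M3=0, M4=1 [stuck-at-1], M5=1 → 1 — eliminated
  M1 stuck-at-1: M1=1 [stuck-at-1], M2=1, M3=0, M4=0, M5=0 → 0 — matches
Only M1 stuck-at-1 reproduces the observed 0.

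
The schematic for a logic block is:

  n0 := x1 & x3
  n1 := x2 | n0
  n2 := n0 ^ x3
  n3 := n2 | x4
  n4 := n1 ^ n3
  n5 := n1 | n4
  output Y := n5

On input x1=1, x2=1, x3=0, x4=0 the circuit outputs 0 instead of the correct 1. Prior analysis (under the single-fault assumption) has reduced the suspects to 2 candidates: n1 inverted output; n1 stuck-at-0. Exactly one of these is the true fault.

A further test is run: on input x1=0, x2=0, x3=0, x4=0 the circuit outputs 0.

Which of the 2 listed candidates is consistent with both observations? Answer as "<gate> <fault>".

Evaluate each candidate on input x1=0, x2=0, x3=0, x4=0:
  n1 inverted output: n0=0, n1=1 [inverted output], n2=0, n3=0, n4=1, n5=1 → 1 — eliminated
  n1 stuck-at-0: n0=0, n1=0 [stuck-at-0], n2=0, n3=0, n4=0, n5=0 → 0 — matches
Only n1 stuck-at-0 reproduces the observed 0.

n1 stuck-at-0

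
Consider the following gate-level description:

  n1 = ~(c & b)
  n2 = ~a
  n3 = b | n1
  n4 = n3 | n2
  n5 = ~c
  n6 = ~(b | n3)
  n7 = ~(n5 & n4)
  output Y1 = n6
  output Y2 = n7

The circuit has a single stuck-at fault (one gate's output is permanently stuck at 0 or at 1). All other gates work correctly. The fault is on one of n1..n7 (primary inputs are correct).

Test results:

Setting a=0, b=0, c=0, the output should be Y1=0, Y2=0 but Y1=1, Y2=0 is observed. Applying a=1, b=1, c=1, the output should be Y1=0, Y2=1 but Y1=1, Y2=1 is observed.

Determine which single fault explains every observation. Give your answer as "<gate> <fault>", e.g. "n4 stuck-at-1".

Fault-free values for test 1 (a=0, b=0, c=0): n1=1, n2=1, n3=1, n4=1, n5=1, n6=0, n7=0, giving Y1=0, Y2=0. Observed Y1=1, Y2=0.
Test 1: faults giving observed Y1=1, Y2=0 are {n1 stuck-at-0, n3 stuck-at-0, n6 stuck-at-1}.
Test 2 (a=1, b=1, c=1): fault-free n1=0, n2=0, n3=1, n4=1, n5=0, n6=0, n7=1 → Y1=0, Y2=1; observed Y1=1, Y2=1. Eliminates n1 stuck-at-0, n3 stuck-at-0.
Only n6 stuck-at-1 is consistent with every test.

n6 stuck-at-1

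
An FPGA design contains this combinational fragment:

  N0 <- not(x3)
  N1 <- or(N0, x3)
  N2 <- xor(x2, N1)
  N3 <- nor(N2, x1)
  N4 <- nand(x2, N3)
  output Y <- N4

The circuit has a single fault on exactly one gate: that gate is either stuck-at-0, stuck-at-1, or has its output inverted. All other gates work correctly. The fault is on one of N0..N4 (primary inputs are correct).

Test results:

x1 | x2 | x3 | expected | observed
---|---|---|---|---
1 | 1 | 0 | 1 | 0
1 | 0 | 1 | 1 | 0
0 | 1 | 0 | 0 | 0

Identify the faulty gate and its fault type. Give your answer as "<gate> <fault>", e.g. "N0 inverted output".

Fault-free values for test 1 (x1=1, x2=1, x3=0): N0=1, N1=1, N2=0, N3=0, N4=1, giving Y=1. Observed 0.
Test 1: faults giving observed 0 are {N3 stuck-at-1, N3 inverted output, N4 stuck-at-0, N4 inverted output}.
Test 2 (x1=1, x2=0, x3=1): fault-free N0=0, N1=1, N2=1, N3=0, N4=1 → 1; observed 0. Eliminates N3 stuck-at-1, N3 inverted output.
Test 3 (x1=0, x2=1, x3=0): fault-free N0=1, N1=1, N2=0, N3=1, N4=0 → 0; observed 0. Eliminates N4 inverted output.
Only N4 stuck-at-0 is consistent with every test.

N4 stuck-at-0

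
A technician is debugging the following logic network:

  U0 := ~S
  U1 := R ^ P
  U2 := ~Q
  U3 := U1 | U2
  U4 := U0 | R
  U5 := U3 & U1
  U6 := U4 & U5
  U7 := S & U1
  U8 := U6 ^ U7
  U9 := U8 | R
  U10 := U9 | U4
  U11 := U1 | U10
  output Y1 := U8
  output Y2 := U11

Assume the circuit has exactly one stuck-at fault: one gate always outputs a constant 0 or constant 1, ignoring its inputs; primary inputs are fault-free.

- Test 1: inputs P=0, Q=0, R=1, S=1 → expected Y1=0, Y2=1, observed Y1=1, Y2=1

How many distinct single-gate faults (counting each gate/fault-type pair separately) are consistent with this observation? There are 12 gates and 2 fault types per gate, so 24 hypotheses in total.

6

Fault-free: U0=0, U1=1, U2=1, U3=1, U4=1, U5=1, U6=1, U7=1, U8=0, U9=1, U10=1, U11=1 → Y1=0, Y2=1. Observed Y1=1, Y2=1.
  U0: none of the 2 fault types match ✗
  U1: none of the 2 fault types match ✗
  U2: none of the 2 fault types match ✗
  U3: stuck-at-0 ✓; others ✗
  U4: stuck-at-0 ✓; others ✗
  U5: stuck-at-0 ✓; others ✗
  U6: stuck-at-0 ✓; others ✗
  U7: stuck-at-0 ✓; others ✗
  U8: stuck-at-1 ✓; others ✗
  U9: none of the 2 fault types match ✗
  U10: none of the 2 fault types match ✗
  U11: none of the 2 fault types match ✗
Consistent faults: {U3 stuck-at-0, U4 stuck-at-0, U5 stuck-at-0, U6 stuck-at-0, U7 stuck-at-0, U8 stuck-at-1} — 6 in all.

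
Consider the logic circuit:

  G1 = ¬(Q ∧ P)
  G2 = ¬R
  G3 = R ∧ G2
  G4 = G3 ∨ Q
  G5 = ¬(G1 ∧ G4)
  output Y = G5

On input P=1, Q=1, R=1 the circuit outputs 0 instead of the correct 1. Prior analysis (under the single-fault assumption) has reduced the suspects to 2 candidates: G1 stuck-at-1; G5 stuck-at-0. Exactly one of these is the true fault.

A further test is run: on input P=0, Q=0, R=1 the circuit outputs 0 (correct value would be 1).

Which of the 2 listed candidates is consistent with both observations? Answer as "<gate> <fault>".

G5 stuck-at-0

Evaluate each candidate on input P=0, Q=0, R=1:
  G1 stuck-at-1: G1=1 [stuck-at-1], G2=0, G3=0, G4=0, G5=1 → 1 — eliminated
  G5 stuck-at-0: G1=1, G2=0, G3=0, G4=0, G5=0 [stuck-at-0] → 0 — matches
Only G5 stuck-at-0 reproduces the observed 0.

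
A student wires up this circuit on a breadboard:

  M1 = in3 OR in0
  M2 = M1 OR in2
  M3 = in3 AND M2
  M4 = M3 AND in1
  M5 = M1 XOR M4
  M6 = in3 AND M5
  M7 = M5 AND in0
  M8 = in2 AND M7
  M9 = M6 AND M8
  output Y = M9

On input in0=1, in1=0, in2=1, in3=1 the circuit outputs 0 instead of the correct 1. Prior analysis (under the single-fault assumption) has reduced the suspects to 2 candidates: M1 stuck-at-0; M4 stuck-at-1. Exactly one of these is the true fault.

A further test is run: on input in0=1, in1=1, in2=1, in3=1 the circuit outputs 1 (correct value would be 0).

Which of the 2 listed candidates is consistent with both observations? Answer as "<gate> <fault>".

Evaluate each candidate on input in0=1, in1=1, in2=1, in3=1:
  M1 stuck-at-0: M1=0 [stuck-at-0], M2=1, M3=1, M4=1, M5=1, M6=1, M7=1, M8=1, M9=1 → 1 — matches
  M4 stuck-at-1: M1=1, M2=1, M3=1, M4=1 [stuck-at-1], M5=0, M6=0, M7=0, M8=0, M9=0 → 0 — eliminated
Only M1 stuck-at-0 reproduces the observed 1.

M1 stuck-at-0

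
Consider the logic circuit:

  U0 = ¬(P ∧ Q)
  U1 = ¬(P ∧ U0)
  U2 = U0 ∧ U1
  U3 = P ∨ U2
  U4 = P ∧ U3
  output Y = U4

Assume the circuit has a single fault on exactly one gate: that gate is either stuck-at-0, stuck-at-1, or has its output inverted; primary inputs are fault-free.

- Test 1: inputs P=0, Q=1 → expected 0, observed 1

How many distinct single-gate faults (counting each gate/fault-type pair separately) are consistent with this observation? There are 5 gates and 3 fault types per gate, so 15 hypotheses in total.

2

Fault-free: U0=1, U1=1, U2=1, U3=1, U4=0 → 0. Observed 1.
  U0: none of the 3 fault types match ✗
  U1: none of the 3 fault types match ✗
  U2: none of the 3 fault types match ✗
  U3: none of the 3 fault types match ✗
  U4: stuck-at-1, inverted output ✓; others ✗
Consistent faults: {U4 stuck-at-1, U4 inverted output} — 2 in all.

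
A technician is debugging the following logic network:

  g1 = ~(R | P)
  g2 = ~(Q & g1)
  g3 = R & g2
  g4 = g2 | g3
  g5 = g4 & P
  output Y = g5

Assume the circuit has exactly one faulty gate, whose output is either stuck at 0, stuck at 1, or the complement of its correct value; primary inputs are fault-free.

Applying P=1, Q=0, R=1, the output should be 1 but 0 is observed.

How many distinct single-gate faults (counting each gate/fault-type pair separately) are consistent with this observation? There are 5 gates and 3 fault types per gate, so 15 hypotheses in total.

Fault-free: g1=0, g2=1, g3=1, g4=1, g5=1 → 1. Observed 0.
  g1: none of the 3 fault types match ✗
  g2: stuck-at-0, inverted output ✓; others ✗
  g3: none of the 3 fault types match ✗
  g4: stuck-at-0, inverted output ✓; others ✗
  g5: stuck-at-0, inverted output ✓; others ✗
Consistent faults: {g2 stuck-at-0, g2 inverted output, g4 stuck-at-0, g4 inverted output, g5 stuck-at-0, g5 inverted output} — 6 in all.

6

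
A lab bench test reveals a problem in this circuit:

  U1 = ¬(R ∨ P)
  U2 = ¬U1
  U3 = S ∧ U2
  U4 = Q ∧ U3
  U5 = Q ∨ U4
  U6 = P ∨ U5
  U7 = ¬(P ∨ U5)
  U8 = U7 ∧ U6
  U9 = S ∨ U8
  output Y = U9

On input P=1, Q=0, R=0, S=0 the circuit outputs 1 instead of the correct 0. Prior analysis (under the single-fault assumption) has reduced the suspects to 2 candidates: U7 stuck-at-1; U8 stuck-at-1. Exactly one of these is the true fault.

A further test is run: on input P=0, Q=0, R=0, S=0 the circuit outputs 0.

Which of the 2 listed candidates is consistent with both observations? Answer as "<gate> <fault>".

Evaluate each candidate on input P=0, Q=0, R=0, S=0:
  U7 stuck-at-1: U1=1, U2=0, U3=0, U4=0, U5=0, U6=0, U7=1 [stuck-at-1], U8=0, U9=0 → 0 — matches
  U8 stuck-at-1: U1=1, U2=0, U3=0, U4=0, U5=0, U6=0, U7=1, U8=1 [stuck-at-1], U9=1 → 1 — eliminated
Only U7 stuck-at-1 reproduces the observed 0.

U7 stuck-at-1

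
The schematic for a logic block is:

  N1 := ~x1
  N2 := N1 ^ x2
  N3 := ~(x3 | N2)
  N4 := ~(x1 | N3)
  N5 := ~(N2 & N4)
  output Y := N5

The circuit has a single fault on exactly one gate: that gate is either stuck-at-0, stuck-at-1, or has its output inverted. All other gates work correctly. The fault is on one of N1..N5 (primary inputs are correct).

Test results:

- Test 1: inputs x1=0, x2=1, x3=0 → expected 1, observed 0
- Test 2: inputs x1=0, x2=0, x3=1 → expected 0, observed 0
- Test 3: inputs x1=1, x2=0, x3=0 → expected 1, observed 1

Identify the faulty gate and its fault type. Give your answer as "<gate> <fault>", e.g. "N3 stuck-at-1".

Fault-free values for test 1 (x1=0, x2=1, x3=0): N1=1, N2=0, N3=1, N4=0, N5=1, giving Y=1. Observed 0.
Test 1: faults giving observed 0 are {N1 stuck-at-0, N1 inverted output, N2 stuck-at-1, N2 inverted output, N5 stuck-at-0, N5 inverted output}.
Test 2 (x1=0, x2=0, x3=1): fault-free N1=1, N2=1, N3=0, N4=1, N5=0 → 0; observed 0. Eliminates N1 stuck-at-0, N1 inverted output, N2 inverted output, N5 inverted output.
Test 3 (x1=1, x2=0, x3=0): fault-free N1=0, N2=0, N3=1, N4=0, N5=1 → 1; observed 1. Eliminates N5 stuck-at-0.
Only N2 stuck-at-1 is consistent with every test.

N2 stuck-at-1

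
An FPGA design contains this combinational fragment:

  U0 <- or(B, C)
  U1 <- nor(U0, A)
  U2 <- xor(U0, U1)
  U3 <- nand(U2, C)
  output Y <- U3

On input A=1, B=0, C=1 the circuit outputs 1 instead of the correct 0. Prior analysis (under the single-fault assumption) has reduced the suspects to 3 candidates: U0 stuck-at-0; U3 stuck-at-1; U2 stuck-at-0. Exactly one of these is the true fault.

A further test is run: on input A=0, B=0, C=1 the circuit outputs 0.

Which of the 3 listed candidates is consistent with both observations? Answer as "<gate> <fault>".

Evaluate each candidate on input A=0, B=0, C=1:
  U0 stuck-at-0: U0=0 [stuck-at-0], U1=1, U2=1, U3=0 → 0 — matches
  U3 stuck-at-1: U0=1, U1=0, U2=1, U3=1 [stuck-at-1] → 1 — eliminated
  U2 stuck-at-0: U0=1, U1=0, U2=0 [stuck-at-0], U3=1 → 1 — eliminated
Only U0 stuck-at-0 reproduces the observed 0.

U0 stuck-at-0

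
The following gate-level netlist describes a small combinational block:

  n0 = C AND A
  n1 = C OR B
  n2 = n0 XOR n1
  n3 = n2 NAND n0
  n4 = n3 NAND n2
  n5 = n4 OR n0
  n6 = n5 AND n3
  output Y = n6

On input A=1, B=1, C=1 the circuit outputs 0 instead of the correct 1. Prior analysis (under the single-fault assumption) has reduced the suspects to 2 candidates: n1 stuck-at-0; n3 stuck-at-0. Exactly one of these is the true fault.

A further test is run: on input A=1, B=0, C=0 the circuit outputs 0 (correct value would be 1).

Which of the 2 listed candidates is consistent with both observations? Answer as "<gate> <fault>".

Evaluate each candidate on input A=1, B=0, C=0:
  n1 stuck-at-0: n0=0, n1=0 [stuck-at-0], n2=0, n3=1, n4=1, n5=1, n6=1 → 1 — eliminated
  n3 stuck-at-0: n0=0, n1=0, n2=0, n3=0 [stuck-at-0], n4=1, n5=1, n6=0 → 0 — matches
Only n3 stuck-at-0 reproduces the observed 0.

n3 stuck-at-0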